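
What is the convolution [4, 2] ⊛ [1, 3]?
y[0] = 4×1 = 4; y[1] = 4×3 + 2×1 = 14; y[2] = 2×3 = 6

[4, 14, 6]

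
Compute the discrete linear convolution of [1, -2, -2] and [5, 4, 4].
y[0] = 1×5 = 5; y[1] = 1×4 + -2×5 = -6; y[2] = 1×4 + -2×4 + -2×5 = -14; y[3] = -2×4 + -2×4 = -16; y[4] = -2×4 = -8

[5, -6, -14, -16, -8]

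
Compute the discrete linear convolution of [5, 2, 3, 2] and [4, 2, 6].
y[0] = 5×4 = 20; y[1] = 5×2 + 2×4 = 18; y[2] = 5×6 + 2×2 + 3×4 = 46; y[3] = 2×6 + 3×2 + 2×4 = 26; y[4] = 3×6 + 2×2 = 22; y[5] = 2×6 = 12

[20, 18, 46, 26, 22, 12]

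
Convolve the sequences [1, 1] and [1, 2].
y[0] = 1×1 = 1; y[1] = 1×2 + 1×1 = 3; y[2] = 1×2 = 2

[1, 3, 2]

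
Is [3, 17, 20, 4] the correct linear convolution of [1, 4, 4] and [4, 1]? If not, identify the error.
Recompute linear convolution of [1, 4, 4] and [4, 1]: y[0] = 1×4 = 4; y[1] = 1×1 + 4×4 = 17; y[2] = 4×1 + 4×4 = 20; y[3] = 4×1 = 4 → [4, 17, 20, 4]. Compare to given [3, 17, 20, 4]: they differ at index 0: given 3, correct 4, so answer: No

No. Error at index 0: given 3, correct 4.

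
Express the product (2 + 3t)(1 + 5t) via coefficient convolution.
Ascending coefficients: a = [2, 3], b = [1, 5]. c[0] = 2×1 = 2; c[1] = 2×5 + 3×1 = 13; c[2] = 3×5 = 15. Result coefficients: [2, 13, 15] → 2 + 13t + 15t^2

2 + 13t + 15t^2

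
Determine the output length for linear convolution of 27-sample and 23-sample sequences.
Linear/full convolution length: m + n - 1 = 27 + 23 - 1 = 49

49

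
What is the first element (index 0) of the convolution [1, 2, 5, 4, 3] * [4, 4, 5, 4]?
Use y[k] = Σ_i a[i]·b[k-i] at k=0. y[0] = 1×4 = 4

4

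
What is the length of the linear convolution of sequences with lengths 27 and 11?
Linear/full convolution length: m + n - 1 = 27 + 11 - 1 = 37

37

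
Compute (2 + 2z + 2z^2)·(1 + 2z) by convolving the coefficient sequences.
Ascending coefficients: a = [2, 2, 2], b = [1, 2]. c[0] = 2×1 = 2; c[1] = 2×2 + 2×1 = 6; c[2] = 2×2 + 2×1 = 6; c[3] = 2×2 = 4. Result coefficients: [2, 6, 6, 4] → 2 + 6z + 6z^2 + 4z^3

2 + 6z + 6z^2 + 4z^3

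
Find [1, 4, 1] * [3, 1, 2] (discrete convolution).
y[0] = 1×3 = 3; y[1] = 1×1 + 4×3 = 13; y[2] = 1×2 + 4×1 + 1×3 = 9; y[3] = 4×2 + 1×1 = 9; y[4] = 1×2 = 2

[3, 13, 9, 9, 2]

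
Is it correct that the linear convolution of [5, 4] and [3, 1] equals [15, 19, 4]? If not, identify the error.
Recompute linear convolution of [5, 4] and [3, 1]: y[0] = 5×3 = 15; y[1] = 5×1 + 4×3 = 17; y[2] = 4×1 = 4 → [15, 17, 4]. Compare to given [15, 19, 4]: they differ at index 1: given 19, correct 17, so answer: No

No. Error at index 1: given 19, correct 17.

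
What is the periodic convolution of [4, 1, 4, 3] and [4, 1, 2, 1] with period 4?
Use y[k] = Σ_j a[j]·b[(k-j) mod 4]. y[0] = 4×4 + 1×1 + 4×2 + 3×1 = 28; y[1] = 4×1 + 1×4 + 4×1 + 3×2 = 18; y[2] = 4×2 + 1×1 + 4×4 + 3×1 = 28; y[3] = 4×1 + 1×2 + 4×1 + 3×4 = 22. Result: [28, 18, 28, 22]

[28, 18, 28, 22]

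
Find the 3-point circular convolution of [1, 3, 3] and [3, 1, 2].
Use y[k] = Σ_j f[j]·g[(k-j) mod 3]. y[0] = 1×3 + 3×2 + 3×1 = 12; y[1] = 1×1 + 3×3 + 3×2 = 16; y[2] = 1×2 + 3×1 + 3×3 = 14. Result: [12, 16, 14]

[12, 16, 14]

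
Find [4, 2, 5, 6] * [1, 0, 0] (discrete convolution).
y[0] = 4×1 = 4; y[1] = 4×0 + 2×1 = 2; y[2] = 4×0 + 2×0 + 5×1 = 5; y[3] = 2×0 + 5×0 + 6×1 = 6; y[4] = 5×0 + 6×0 = 0; y[5] = 6×0 = 0

[4, 2, 5, 6, 0, 0]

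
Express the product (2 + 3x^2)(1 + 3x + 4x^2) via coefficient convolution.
Ascending coefficients: a = [2, 0, 3], b = [1, 3, 4]. c[0] = 2×1 = 2; c[1] = 2×3 + 0×1 = 6; c[2] = 2×4 + 0×3 + 3×1 = 11; c[3] = 0×4 + 3×3 = 9; c[4] = 3×4 = 12. Result coefficients: [2, 6, 11, 9, 12] → 2 + 6x + 11x^2 + 9x^3 + 12x^4

2 + 6x + 11x^2 + 9x^3 + 12x^4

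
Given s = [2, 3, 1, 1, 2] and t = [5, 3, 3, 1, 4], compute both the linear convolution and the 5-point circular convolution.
Linear: y_lin[0] = 2×5 = 10; y_lin[1] = 2×3 + 3×5 = 21; y_lin[2] = 2×3 + 3×3 + 1×5 = 20; y_lin[3] = 2×1 + 3×3 + 1×3 + 1×5 = 19; y_lin[4] = 2×4 + 3×1 + 1×3 + 1×3 + 2×5 = 27; y_lin[5] = 3×4 + 1×1 + 1×3 + 2×3 = 22; y_lin[6] = 1×4 + 1×1 + 2×3 = 11; y_lin[7] = 1×4 + 2×1 = 6; y_lin[8] = 2×4 = 8 → [10, 21, 20, 19, 27, 22, 11, 6, 8]. Circular (length 5): y[0] = 2×5 + 3×4 + 1×1 + 1×3 + 2×3 = 32; y[1] = 2×3 + 3×5 + 1×4 + 1×1 + 2×3 = 32; y[2] = 2×3 + 3×3 + 1×5 + 1×4 + 2×1 = 26; y[3] = 2×1 + 3×3 + 1×3 + 1×5 + 2×4 = 27; y[4] = 2×4 + 3×1 + 1×3 + 1×3 + 2×5 = 27 → [32, 32, 26, 27, 27]

Linear: [10, 21, 20, 19, 27, 22, 11, 6, 8], Circular: [32, 32, 26, 27, 27]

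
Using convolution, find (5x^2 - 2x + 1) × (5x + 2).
Ascending coefficients: a = [1, -2, 5], b = [2, 5]. c[0] = 1×2 = 2; c[1] = 1×5 + -2×2 = 1; c[2] = -2×5 + 5×2 = 0; c[3] = 5×5 = 25. Result coefficients: [2, 1, 0, 25] → 25x^3 + x + 2

25x^3 + x + 2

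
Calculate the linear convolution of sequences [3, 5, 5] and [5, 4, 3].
y[0] = 3×5 = 15; y[1] = 3×4 + 5×5 = 37; y[2] = 3×3 + 5×4 + 5×5 = 54; y[3] = 5×3 + 5×4 = 35; y[4] = 5×3 = 15

[15, 37, 54, 35, 15]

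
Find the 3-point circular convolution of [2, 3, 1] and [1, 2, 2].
Use y[k] = Σ_j x[j]·h[(k-j) mod 3]. y[0] = 2×1 + 3×2 + 1×2 = 10; y[1] = 2×2 + 3×1 + 1×2 = 9; y[2] = 2×2 + 3×2 + 1×1 = 11. Result: [10, 9, 11]

[10, 9, 11]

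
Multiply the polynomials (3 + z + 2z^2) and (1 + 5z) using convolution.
Ascending coefficients: a = [3, 1, 2], b = [1, 5]. c[0] = 3×1 = 3; c[1] = 3×5 + 1×1 = 16; c[2] = 1×5 + 2×1 = 7; c[3] = 2×5 = 10. Result coefficients: [3, 16, 7, 10] → 3 + 16z + 7z^2 + 10z^3

3 + 16z + 7z^2 + 10z^3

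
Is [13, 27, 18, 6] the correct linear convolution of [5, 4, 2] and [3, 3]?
Recompute linear convolution of [5, 4, 2] and [3, 3]: y[0] = 5×3 = 15; y[1] = 5×3 + 4×3 = 27; y[2] = 4×3 + 2×3 = 18; y[3] = 2×3 = 6 → [15, 27, 18, 6]. Compare to given [13, 27, 18, 6]: they differ at index 0: given 13, correct 15, so answer: No

No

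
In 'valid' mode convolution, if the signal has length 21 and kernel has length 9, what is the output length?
'Valid' mode counts only positions where the kernel fully overlaps the signal: m - n + 1 = 21 - 9 + 1 = 13

13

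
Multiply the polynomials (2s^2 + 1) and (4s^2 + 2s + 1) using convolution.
Ascending coefficients: a = [1, 0, 2], b = [1, 2, 4]. c[0] = 1×1 = 1; c[1] = 1×2 + 0×1 = 2; c[2] = 1×4 + 0×2 + 2×1 = 6; c[3] = 0×4 + 2×2 = 4; c[4] = 2×4 = 8. Result coefficients: [1, 2, 6, 4, 8] → 8s^4 + 4s^3 + 6s^2 + 2s + 1

8s^4 + 4s^3 + 6s^2 + 2s + 1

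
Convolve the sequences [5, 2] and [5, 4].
y[0] = 5×5 = 25; y[1] = 5×4 + 2×5 = 30; y[2] = 2×4 = 8

[25, 30, 8]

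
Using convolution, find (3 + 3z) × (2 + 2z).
Ascending coefficients: a = [3, 3], b = [2, 2]. c[0] = 3×2 = 6; c[1] = 3×2 + 3×2 = 12; c[2] = 3×2 = 6. Result coefficients: [6, 12, 6] → 6 + 12z + 6z^2

6 + 12z + 6z^2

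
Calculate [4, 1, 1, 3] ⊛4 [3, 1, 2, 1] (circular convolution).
Use y[k] = Σ_j s[j]·t[(k-j) mod 4]. y[0] = 4×3 + 1×1 + 1×2 + 3×1 = 18; y[1] = 4×1 + 1×3 + 1×1 + 3×2 = 14; y[2] = 4×2 + 1×1 + 1×3 + 3×1 = 15; y[3] = 4×1 + 1×2 + 1×1 + 3×3 = 16. Result: [18, 14, 15, 16]

[18, 14, 15, 16]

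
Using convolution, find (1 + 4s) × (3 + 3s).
Ascending coefficients: a = [1, 4], b = [3, 3]. c[0] = 1×3 = 3; c[1] = 1×3 + 4×3 = 15; c[2] = 4×3 = 12. Result coefficients: [3, 15, 12] → 3 + 15s + 12s^2

3 + 15s + 12s^2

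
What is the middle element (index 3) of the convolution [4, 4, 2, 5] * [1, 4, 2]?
Use y[k] = Σ_i a[i]·b[k-i] at k=3. y[3] = 4×2 + 2×4 + 5×1 = 21

21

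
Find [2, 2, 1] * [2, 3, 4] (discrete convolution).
y[0] = 2×2 = 4; y[1] = 2×3 + 2×2 = 10; y[2] = 2×4 + 2×3 + 1×2 = 16; y[3] = 2×4 + 1×3 = 11; y[4] = 1×4 = 4

[4, 10, 16, 11, 4]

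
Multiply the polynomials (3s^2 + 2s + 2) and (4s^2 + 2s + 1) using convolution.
Ascending coefficients: a = [2, 2, 3], b = [1, 2, 4]. c[0] = 2×1 = 2; c[1] = 2×2 + 2×1 = 6; c[2] = 2×4 + 2×2 + 3×1 = 15; c[3] = 2×4 + 3×2 = 14; c[4] = 3×4 = 12. Result coefficients: [2, 6, 15, 14, 12] → 12s^4 + 14s^3 + 15s^2 + 6s + 2

12s^4 + 14s^3 + 15s^2 + 6s + 2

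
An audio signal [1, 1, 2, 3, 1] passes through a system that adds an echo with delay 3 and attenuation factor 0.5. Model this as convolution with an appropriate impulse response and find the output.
Direct-path + delayed-attenuated-path model → impulse response h = [1, 0, 0, 0.5] (1 at lag 0, 0.5 at lag 3). Output y[n] = x[n] + 0.5·x[n - 3] (with x[n] = 0 outside 0..4): y[0] = 1 + 0.5×0 = 1; y[1] = 1 + 0.5×0 = 1; y[2] = 2 + 0.5×0 = 2; y[3] = 3 + 0.5×1 = 3.5; y[4] = 1 + 0.5×1 = 1.5; y[5] = 0 + 0.5×2 = 1.0; y[6] = 0 + 0.5×3 = 1.5; y[7] = 0 + 0.5×1 = 0.5. So y = [1, 1, 2, 3.5, 1.5, 1.0, 1.5, 0.5]

[1, 1, 2, 3.5, 1.5, 1.0, 1.5, 0.5]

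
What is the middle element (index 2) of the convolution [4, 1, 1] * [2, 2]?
Use y[k] = Σ_i a[i]·b[k-i] at k=2. y[2] = 1×2 + 1×2 = 4

4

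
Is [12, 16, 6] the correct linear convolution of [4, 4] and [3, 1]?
Recompute linear convolution of [4, 4] and [3, 1]: y[0] = 4×3 = 12; y[1] = 4×1 + 4×3 = 16; y[2] = 4×1 = 4 → [12, 16, 4]. Compare to given [12, 16, 6]: they differ at index 2: given 6, correct 4, so answer: No

No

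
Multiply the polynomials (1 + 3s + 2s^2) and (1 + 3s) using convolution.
Ascending coefficients: a = [1, 3, 2], b = [1, 3]. c[0] = 1×1 = 1; c[1] = 1×3 + 3×1 = 6; c[2] = 3×3 + 2×1 = 11; c[3] = 2×3 = 6. Result coefficients: [1, 6, 11, 6] → 1 + 6s + 11s^2 + 6s^3

1 + 6s + 11s^2 + 6s^3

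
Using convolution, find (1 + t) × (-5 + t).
Ascending coefficients: a = [1, 1], b = [-5, 1]. c[0] = 1×-5 = -5; c[1] = 1×1 + 1×-5 = -4; c[2] = 1×1 = 1. Result coefficients: [-5, -4, 1] → -5 - 4t + t^2

-5 - 4t + t^2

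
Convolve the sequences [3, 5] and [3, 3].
y[0] = 3×3 = 9; y[1] = 3×3 + 5×3 = 24; y[2] = 5×3 = 15

[9, 24, 15]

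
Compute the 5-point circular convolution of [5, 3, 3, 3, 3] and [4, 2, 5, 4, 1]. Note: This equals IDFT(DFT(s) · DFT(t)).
Either evaluate y[k] = Σ_j s[j]·t[(k-j) mod 5] directly, or use IDFT(DFT(s) · DFT(t)). y[0] = 5×4 + 3×1 + 3×4 + 3×5 + 3×2 = 56; y[1] = 5×2 + 3×4 + 3×1 + 3×4 + 3×5 = 52; y[2] = 5×5 + 3×2 + 3×4 + 3×1 + 3×4 = 58; y[3] = 5×4 + 3×5 + 3×2 + 3×4 + 3×1 = 56; y[4] = 5×1 + 3×4 + 3×5 + 3×2 + 3×4 = 50. Result: [56, 52, 58, 56, 50]

[56, 52, 58, 56, 50]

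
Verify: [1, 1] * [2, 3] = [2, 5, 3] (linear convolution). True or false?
Recompute linear convolution of [1, 1] and [2, 3]: y[0] = 1×2 = 2; y[1] = 1×3 + 1×2 = 5; y[2] = 1×3 = 3 → [2, 5, 3]. Given [2, 5, 3] matches, so answer: Yes

Yes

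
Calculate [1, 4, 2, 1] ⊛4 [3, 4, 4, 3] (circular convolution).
Use y[k] = Σ_j x[j]·h[(k-j) mod 4]. y[0] = 1×3 + 4×3 + 2×4 + 1×4 = 27; y[1] = 1×4 + 4×3 + 2×3 + 1×4 = 26; y[2] = 1×4 + 4×4 + 2×3 + 1×3 = 29; y[3] = 1×3 + 4×4 + 2×4 + 1×3 = 30. Result: [27, 26, 29, 30]

[27, 26, 29, 30]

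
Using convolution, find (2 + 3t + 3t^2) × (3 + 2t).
Ascending coefficients: a = [2, 3, 3], b = [3, 2]. c[0] = 2×3 = 6; c[1] = 2×2 + 3×3 = 13; c[2] = 3×2 + 3×3 = 15; c[3] = 3×2 = 6. Result coefficients: [6, 13, 15, 6] → 6 + 13t + 15t^2 + 6t^3

6 + 13t + 15t^2 + 6t^3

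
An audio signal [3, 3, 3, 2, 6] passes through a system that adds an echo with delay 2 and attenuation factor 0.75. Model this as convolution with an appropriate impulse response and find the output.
Direct-path + delayed-attenuated-path model → impulse response h = [1, 0, 0.75] (1 at lag 0, 0.75 at lag 2). Output y[n] = x[n] + 0.75·x[n - 2] (with x[n] = 0 outside 0..4): y[0] = 3 + 0.75×0 = 3; y[1] = 3 + 0.75×0 = 3; y[2] = 3 + 0.75×3 = 5.25; y[3] = 2 + 0.75×3 = 4.25; y[4] = 6 + 0.75×3 = 8.25; y[5] = 0 + 0.75×2 = 1.5; y[6] = 0 + 0.75×6 = 4.5. So y = [3, 3, 5.25, 4.25, 8.25, 1.5, 4.5]

[3, 3, 5.25, 4.25, 8.25, 1.5, 4.5]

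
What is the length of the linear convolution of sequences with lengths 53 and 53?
Linear/full convolution length: m + n - 1 = 53 + 53 - 1 = 105

105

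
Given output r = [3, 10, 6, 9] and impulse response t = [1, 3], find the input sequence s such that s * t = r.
Deconvolve r=[3, 10, 6, 9] by t=[1, 3]. Since t[0]=1, solve forward: s[0] = r[0] / 1 = 3; s[1] = (r[1] - 3×3) / 1 = 1; s[2] = (r[2] - 1×3) / 1 = 3. So s = [3, 1, 3]. Check by forward convolution: r[0] = 3×1 = 3; r[1] = 3×3 + 1×1 = 10; r[2] = 1×3 + 3×1 = 6; r[3] = 3×3 = 9

[3, 1, 3]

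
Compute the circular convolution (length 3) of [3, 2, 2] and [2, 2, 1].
Use y[k] = Σ_j x[j]·h[(k-j) mod 3]. y[0] = 3×2 + 2×1 + 2×2 = 12; y[1] = 3×2 + 2×2 + 2×1 = 12; y[2] = 3×1 + 2×2 + 2×2 = 11. Result: [12, 12, 11]

[12, 12, 11]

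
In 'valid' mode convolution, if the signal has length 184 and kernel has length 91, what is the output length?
'Valid' mode counts only positions where the kernel fully overlaps the signal: m - n + 1 = 184 - 91 + 1 = 94

94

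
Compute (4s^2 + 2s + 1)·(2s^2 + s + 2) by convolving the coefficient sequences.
Ascending coefficients: a = [1, 2, 4], b = [2, 1, 2]. c[0] = 1×2 = 2; c[1] = 1×1 + 2×2 = 5; c[2] = 1×2 + 2×1 + 4×2 = 12; c[3] = 2×2 + 4×1 = 8; c[4] = 4×2 = 8. Result coefficients: [2, 5, 12, 8, 8] → 8s^4 + 8s^3 + 12s^2 + 5s + 2

8s^4 + 8s^3 + 12s^2 + 5s + 2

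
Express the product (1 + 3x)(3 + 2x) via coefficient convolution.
Ascending coefficients: a = [1, 3], b = [3, 2]. c[0] = 1×3 = 3; c[1] = 1×2 + 3×3 = 11; c[2] = 3×2 = 6. Result coefficients: [3, 11, 6] → 3 + 11x + 6x^2

3 + 11x + 6x^2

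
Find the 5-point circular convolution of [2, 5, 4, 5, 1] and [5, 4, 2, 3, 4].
Use y[k] = Σ_j x[j]·h[(k-j) mod 5]. y[0] = 2×5 + 5×4 + 4×3 + 5×2 + 1×4 = 56; y[1] = 2×4 + 5×5 + 4×4 + 5×3 + 1×2 = 66; y[2] = 2×2 + 5×4 + 4×5 + 5×4 + 1×3 = 67; y[3] = 2×3 + 5×2 + 4×4 + 5×5 + 1×4 = 61; y[4] = 2×4 + 5×3 + 4×2 + 5×4 + 1×5 = 56. Result: [56, 66, 67, 61, 56]

[56, 66, 67, 61, 56]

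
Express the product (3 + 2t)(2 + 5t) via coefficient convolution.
Ascending coefficients: a = [3, 2], b = [2, 5]. c[0] = 3×2 = 6; c[1] = 3×5 + 2×2 = 19; c[2] = 2×5 = 10. Result coefficients: [6, 19, 10] → 6 + 19t + 10t^2

6 + 19t + 10t^2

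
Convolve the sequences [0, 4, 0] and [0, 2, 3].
y[0] = 0×0 = 0; y[1] = 0×2 + 4×0 = 0; y[2] = 0×3 + 4×2 + 0×0 = 8; y[3] = 4×3 + 0×2 = 12; y[4] = 0×3 = 0

[0, 0, 8, 12, 0]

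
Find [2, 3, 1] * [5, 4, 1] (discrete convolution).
y[0] = 2×5 = 10; y[1] = 2×4 + 3×5 = 23; y[2] = 2×1 + 3×4 + 1×5 = 19; y[3] = 3×1 + 1×4 = 7; y[4] = 1×1 = 1

[10, 23, 19, 7, 1]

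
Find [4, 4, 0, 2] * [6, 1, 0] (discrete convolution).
y[0] = 4×6 = 24; y[1] = 4×1 + 4×6 = 28; y[2] = 4×0 + 4×1 + 0×6 = 4; y[3] = 4×0 + 0×1 + 2×6 = 12; y[4] = 0×0 + 2×1 = 2; y[5] = 2×0 = 0

[24, 28, 4, 12, 2, 0]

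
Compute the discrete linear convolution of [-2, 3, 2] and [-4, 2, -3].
y[0] = -2×-4 = 8; y[1] = -2×2 + 3×-4 = -16; y[2] = -2×-3 + 3×2 + 2×-4 = 4; y[3] = 3×-3 + 2×2 = -5; y[4] = 2×-3 = -6

[8, -16, 4, -5, -6]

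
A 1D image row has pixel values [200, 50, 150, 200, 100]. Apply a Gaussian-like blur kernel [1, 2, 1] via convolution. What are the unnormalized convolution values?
Convolve image row [200, 50, 150, 200, 100] with kernel [1, 2, 1]: y[0] = 200×1 = 200; y[1] = 200×2 + 50×1 = 450; y[2] = 200×1 + 50×2 + 150×1 = 450; y[3] = 50×1 + 150×2 + 200×1 = 550; y[4] = 150×1 + 200×2 + 100×1 = 650; y[5] = 200×1 + 100×2 = 400; y[6] = 100×1 = 100 → [200, 450, 450, 550, 650, 400, 100]. Normalization factor = sum(kernel) = 4.

[200, 450, 450, 550, 650, 400, 100]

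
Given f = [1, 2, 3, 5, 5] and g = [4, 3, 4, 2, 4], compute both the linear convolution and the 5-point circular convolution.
Linear: y_lin[0] = 1×4 = 4; y_lin[1] = 1×3 + 2×4 = 11; y_lin[2] = 1×4 + 2×3 + 3×4 = 22; y_lin[3] = 1×2 + 2×4 + 3×3 + 5×4 = 39; y_lin[4] = 1×4 + 2×2 + 3×4 + 5×3 + 5×4 = 55; y_lin[5] = 2×4 + 3×2 + 5×4 + 5×3 = 49; y_lin[6] = 3×4 + 5×2 + 5×4 = 42; y_lin[7] = 5×4 + 5×2 = 30; y_lin[8] = 5×4 = 20 → [4, 11, 22, 39, 55, 49, 42, 30, 20]. Circular (length 5): y[0] = 1×4 + 2×4 + 3×2 + 5×4 + 5×3 = 53; y[1] = 1×3 + 2×4 + 3×4 + 5×2 + 5×4 = 53; y[2] = 1×4 + 2×3 + 3×4 + 5×4 + 5×2 = 52; y[3] = 1×2 + 2×4 + 3×3 + 5×4 + 5×4 = 59; y[4] = 1×4 + 2×2 + 3×4 + 5×3 + 5×4 = 55 → [53, 53, 52, 59, 55]

Linear: [4, 11, 22, 39, 55, 49, 42, 30, 20], Circular: [53, 53, 52, 59, 55]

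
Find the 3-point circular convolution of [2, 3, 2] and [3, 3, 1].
Use y[k] = Σ_j u[j]·v[(k-j) mod 3]. y[0] = 2×3 + 3×1 + 2×3 = 15; y[1] = 2×3 + 3×3 + 2×1 = 17; y[2] = 2×1 + 3×3 + 2×3 = 17. Result: [15, 17, 17]

[15, 17, 17]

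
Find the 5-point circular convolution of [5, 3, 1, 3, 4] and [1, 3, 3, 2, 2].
Use y[k] = Σ_j x[j]·h[(k-j) mod 5]. y[0] = 5×1 + 3×2 + 1×2 + 3×3 + 4×3 = 34; y[1] = 5×3 + 3×1 + 1×2 + 3×2 + 4×3 = 38; y[2] = 5×3 + 3×3 + 1×1 + 3×2 + 4×2 = 39; y[3] = 5×2 + 3×3 + 1×3 + 3×1 + 4×2 = 33; y[4] = 5×2 + 3×2 + 1×3 + 3×3 + 4×1 = 32. Result: [34, 38, 39, 33, 32]

[34, 38, 39, 33, 32]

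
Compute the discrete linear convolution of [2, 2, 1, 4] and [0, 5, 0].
y[0] = 2×0 = 0; y[1] = 2×5 + 2×0 = 10; y[2] = 2×0 + 2×5 + 1×0 = 10; y[3] = 2×0 + 1×5 + 4×0 = 5; y[4] = 1×0 + 4×5 = 20; y[5] = 4×0 = 0

[0, 10, 10, 5, 20, 0]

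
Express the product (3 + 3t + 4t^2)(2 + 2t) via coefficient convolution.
Ascending coefficients: a = [3, 3, 4], b = [2, 2]. c[0] = 3×2 = 6; c[1] = 3×2 + 3×2 = 12; c[2] = 3×2 + 4×2 = 14; c[3] = 4×2 = 8. Result coefficients: [6, 12, 14, 8] → 6 + 12t + 14t^2 + 8t^3

6 + 12t + 14t^2 + 8t^3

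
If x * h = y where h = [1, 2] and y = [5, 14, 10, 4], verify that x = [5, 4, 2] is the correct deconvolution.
Forward-compute [5, 4, 2] * [1, 2]: y[0] = 5×1 = 5; y[1] = 5×2 + 4×1 = 14; y[2] = 4×2 + 2×1 = 10; y[3] = 2×2 = 4 → [5, 14, 10, 4]. Matches given y = [5, 14, 10, 4], so verified.

Verified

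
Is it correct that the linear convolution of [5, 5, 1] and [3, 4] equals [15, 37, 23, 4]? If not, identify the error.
Recompute linear convolution of [5, 5, 1] and [3, 4]: y[0] = 5×3 = 15; y[1] = 5×4 + 5×3 = 35; y[2] = 5×4 + 1×3 = 23; y[3] = 1×4 = 4 → [15, 35, 23, 4]. Compare to given [15, 37, 23, 4]: they differ at index 1: given 37, correct 35, so answer: No

No. Error at index 1: given 37, correct 35.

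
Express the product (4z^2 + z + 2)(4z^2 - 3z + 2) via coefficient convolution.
Ascending coefficients: a = [2, 1, 4], b = [2, -3, 4]. c[0] = 2×2 = 4; c[1] = 2×-3 + 1×2 = -4; c[2] = 2×4 + 1×-3 + 4×2 = 13; c[3] = 1×4 + 4×-3 = -8; c[4] = 4×4 = 16. Result coefficients: [4, -4, 13, -8, 16] → 16z^4 - 8z^3 + 13z^2 - 4z + 4

16z^4 - 8z^3 + 13z^2 - 4z + 4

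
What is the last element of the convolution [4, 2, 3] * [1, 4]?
Use y[k] = Σ_i a[i]·b[k-i] at k=3. y[3] = 3×4 = 12

12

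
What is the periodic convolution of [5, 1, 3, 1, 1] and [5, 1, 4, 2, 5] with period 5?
Use y[k] = Σ_j f[j]·g[(k-j) mod 5]. y[0] = 5×5 + 1×5 + 3×2 + 1×4 + 1×1 = 41; y[1] = 5×1 + 1×5 + 3×5 + 1×2 + 1×4 = 31; y[2] = 5×4 + 1×1 + 3×5 + 1×5 + 1×2 = 43; y[3] = 5×2 + 1×4 + 3×1 + 1×5 + 1×5 = 27; y[4] = 5×5 + 1×2 + 3×4 + 1×1 + 1×5 = 45. Result: [41, 31, 43, 27, 45]

[41, 31, 43, 27, 45]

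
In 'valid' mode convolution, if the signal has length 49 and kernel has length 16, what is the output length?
'Valid' mode counts only positions where the kernel fully overlaps the signal: m - n + 1 = 49 - 16 + 1 = 34

34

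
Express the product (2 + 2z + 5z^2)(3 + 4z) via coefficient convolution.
Ascending coefficients: a = [2, 2, 5], b = [3, 4]. c[0] = 2×3 = 6; c[1] = 2×4 + 2×3 = 14; c[2] = 2×4 + 5×3 = 23; c[3] = 5×4 = 20. Result coefficients: [6, 14, 23, 20] → 6 + 14z + 23z^2 + 20z^3

6 + 14z + 23z^2 + 20z^3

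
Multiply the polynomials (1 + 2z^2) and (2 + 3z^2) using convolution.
Ascending coefficients: a = [1, 0, 2], b = [2, 0, 3]. c[0] = 1×2 = 2; c[1] = 1×0 + 0×2 = 0; c[2] = 1×3 + 0×0 + 2×2 = 7; c[3] = 0×3 + 2×0 = 0; c[4] = 2×3 = 6. Result coefficients: [2, 0, 7, 0, 6] → 2 + 7z^2 + 6z^4

2 + 7z^2 + 6z^4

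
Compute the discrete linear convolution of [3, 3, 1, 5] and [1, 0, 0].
y[0] = 3×1 = 3; y[1] = 3×0 + 3×1 = 3; y[2] = 3×0 + 3×0 + 1×1 = 1; y[3] = 3×0 + 1×0 + 5×1 = 5; y[4] = 1×0 + 5×0 = 0; y[5] = 5×0 = 0

[3, 3, 1, 5, 0, 0]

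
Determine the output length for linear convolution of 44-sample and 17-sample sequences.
Linear/full convolution length: m + n - 1 = 44 + 17 - 1 = 60

60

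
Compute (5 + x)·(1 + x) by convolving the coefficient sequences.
Ascending coefficients: a = [5, 1], b = [1, 1]. c[0] = 5×1 = 5; c[1] = 5×1 + 1×1 = 6; c[2] = 1×1 = 1. Result coefficients: [5, 6, 1] → 5 + 6x + x^2

5 + 6x + x^2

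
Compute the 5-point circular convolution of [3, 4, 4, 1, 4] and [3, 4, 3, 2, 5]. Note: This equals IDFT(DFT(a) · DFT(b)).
Either evaluate y[k] = Σ_j a[j]·b[(k-j) mod 5] directly, or use IDFT(DFT(a) · DFT(b)). y[0] = 3×3 + 4×5 + 4×2 + 1×3 + 4×4 = 56; y[1] = 3×4 + 4×3 + 4×5 + 1×2 + 4×3 = 58; y[2] = 3×3 + 4×4 + 4×3 + 1×5 + 4×2 = 50; y[3] = 3×2 + 4×3 + 4×4 + 1×3 + 4×5 = 57; y[4] = 3×5 + 4×2 + 4×3 + 1×4 + 4×3 = 51. Result: [56, 58, 50, 57, 51]

[56, 58, 50, 57, 51]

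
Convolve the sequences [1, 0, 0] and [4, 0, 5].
y[0] = 1×4 = 4; y[1] = 1×0 + 0×4 = 0; y[2] = 1×5 + 0×0 + 0×4 = 5; y[3] = 0×5 + 0×0 = 0; y[4] = 0×5 = 0

[4, 0, 5, 0, 0]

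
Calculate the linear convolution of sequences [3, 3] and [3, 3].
y[0] = 3×3 = 9; y[1] = 3×3 + 3×3 = 18; y[2] = 3×3 = 9

[9, 18, 9]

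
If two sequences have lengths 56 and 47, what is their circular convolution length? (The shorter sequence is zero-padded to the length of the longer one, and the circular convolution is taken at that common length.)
Circular convolution (zero-padding the shorter input) has length max(m, n) = max(56, 47) = 56

56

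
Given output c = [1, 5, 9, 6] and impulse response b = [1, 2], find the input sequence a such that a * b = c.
Deconvolve c=[1, 5, 9, 6] by b=[1, 2]. Since b[0]=1, solve forward: a[0] = c[0] / 1 = 1; a[1] = (c[1] - 1×2) / 1 = 3; a[2] = (c[2] - 3×2) / 1 = 3. So a = [1, 3, 3]. Check by forward convolution: c[0] = 1×1 = 1; c[1] = 1×2 + 3×1 = 5; c[2] = 3×2 + 3×1 = 9; c[3] = 3×2 = 6

[1, 3, 3]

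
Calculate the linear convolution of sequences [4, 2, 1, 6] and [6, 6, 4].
y[0] = 4×6 = 24; y[1] = 4×6 + 2×6 = 36; y[2] = 4×4 + 2×6 + 1×6 = 34; y[3] = 2×4 + 1×6 + 6×6 = 50; y[4] = 1×4 + 6×6 = 40; y[5] = 6×4 = 24

[24, 36, 34, 50, 40, 24]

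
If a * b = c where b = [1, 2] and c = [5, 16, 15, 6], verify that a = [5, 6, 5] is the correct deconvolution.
Forward-compute [5, 6, 5] * [1, 2]: c[0] = 5×1 = 5; c[1] = 5×2 + 6×1 = 16; c[2] = 6×2 + 5×1 = 17; c[3] = 5×2 = 10 → [5, 16, 17, 10]. Does not match given c = [5, 16, 15, 6].

Not verified. [5, 6, 5] * [1, 2] = [5, 16, 17, 10], which differs from [5, 16, 15, 6] at index 2.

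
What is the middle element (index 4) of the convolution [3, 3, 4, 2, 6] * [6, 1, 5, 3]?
Use y[k] = Σ_i a[i]·b[k-i] at k=4. y[4] = 3×3 + 4×5 + 2×1 + 6×6 = 67

67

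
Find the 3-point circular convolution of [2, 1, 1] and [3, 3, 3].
Use y[k] = Σ_j u[j]·v[(k-j) mod 3]. y[0] = 2×3 + 1×3 + 1×3 = 12; y[1] = 2×3 + 1×3 + 1×3 = 12; y[2] = 2×3 + 1×3 + 1×3 = 12. Result: [12, 12, 12]

[12, 12, 12]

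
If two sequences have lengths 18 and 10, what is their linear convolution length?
Linear/full convolution length: m + n - 1 = 18 + 10 - 1 = 27

27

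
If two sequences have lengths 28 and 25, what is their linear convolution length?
Linear/full convolution length: m + n - 1 = 28 + 25 - 1 = 52

52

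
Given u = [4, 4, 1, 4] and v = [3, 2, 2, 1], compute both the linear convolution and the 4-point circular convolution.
Linear: y_lin[0] = 4×3 = 12; y_lin[1] = 4×2 + 4×3 = 20; y_lin[2] = 4×2 + 4×2 + 1×3 = 19; y_lin[3] = 4×1 + 4×2 + 1×2 + 4×3 = 26; y_lin[4] = 4×1 + 1×2 + 4×2 = 14; y_lin[5] = 1×1 + 4×2 = 9; y_lin[6] = 4×1 = 4 → [12, 20, 19, 26, 14, 9, 4]. Circular (length 4): y[0] = 4×3 + 4×1 + 1×2 + 4×2 = 26; y[1] = 4×2 + 4×3 + 1×1 + 4×2 = 29; y[2] = 4×2 + 4×2 + 1×3 + 4×1 = 23; y[3] = 4×1 + 4×2 + 1×2 + 4×3 = 26 → [26, 29, 23, 26]

Linear: [12, 20, 19, 26, 14, 9, 4], Circular: [26, 29, 23, 26]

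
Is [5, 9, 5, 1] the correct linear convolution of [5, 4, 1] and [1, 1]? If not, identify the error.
Recompute linear convolution of [5, 4, 1] and [1, 1]: y[0] = 5×1 = 5; y[1] = 5×1 + 4×1 = 9; y[2] = 4×1 + 1×1 = 5; y[3] = 1×1 = 1 → [5, 9, 5, 1]. Given [5, 9, 5, 1] matches, so answer: Yes

Yes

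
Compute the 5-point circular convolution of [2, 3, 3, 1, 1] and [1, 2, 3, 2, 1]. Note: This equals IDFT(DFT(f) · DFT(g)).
Either evaluate y[k] = Σ_j f[j]·g[(k-j) mod 5] directly, or use IDFT(DFT(f) · DFT(g)). y[0] = 2×1 + 3×1 + 3×2 + 1×3 + 1×2 = 16; y[1] = 2×2 + 3×1 + 3×1 + 1×2 + 1×3 = 15; y[2] = 2×3 + 3×2 + 3×1 + 1×1 + 1×2 = 18; y[3] = 2×2 + 3×3 + 3×2 + 1×1 + 1×1 = 21; y[4] = 2×1 + 3×2 + 3×3 + 1×2 + 1×1 = 20. Result: [16, 15, 18, 21, 20]

[16, 15, 18, 21, 20]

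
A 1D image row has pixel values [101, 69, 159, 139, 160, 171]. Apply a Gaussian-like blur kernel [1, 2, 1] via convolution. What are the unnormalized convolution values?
Convolve image row [101, 69, 159, 139, 160, 171] with kernel [1, 2, 1]: y[0] = 101×1 = 101; y[1] = 101×2 + 69×1 = 271; y[2] = 101×1 + 69×2 + 159×1 = 398; y[3] = 69×1 + 159×2 + 139×1 = 526; y[4] = 159×1 + 139×2 + 160×1 = 597; y[5] = 139×1 + 160×2 + 171×1 = 630; y[6] = 160×1 + 171×2 = 502; y[7] = 171×1 = 171 → [101, 271, 398, 526, 597, 630, 502, 171]. Normalization factor = sum(kernel) = 4.

[101, 271, 398, 526, 597, 630, 502, 171]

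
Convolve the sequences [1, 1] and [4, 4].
y[0] = 1×4 = 4; y[1] = 1×4 + 1×4 = 8; y[2] = 1×4 = 4

[4, 8, 4]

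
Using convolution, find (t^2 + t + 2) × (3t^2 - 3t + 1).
Ascending coefficients: a = [2, 1, 1], b = [1, -3, 3]. c[0] = 2×1 = 2; c[1] = 2×-3 + 1×1 = -5; c[2] = 2×3 + 1×-3 + 1×1 = 4; c[3] = 1×3 + 1×-3 = 0; c[4] = 1×3 = 3. Result coefficients: [2, -5, 4, 0, 3] → 3t^4 + 4t^2 - 5t + 2

3t^4 + 4t^2 - 5t + 2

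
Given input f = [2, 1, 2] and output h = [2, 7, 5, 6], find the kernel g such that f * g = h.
Output length 4 = len(f) + len(g) - 1 ⇒ len(g) = 2. Solve g forward using g[k] = (h[k] - Σ_{i≥1} f[i]·g[k-i]) / f[0]: g[0] = h[0] / f[0] = 2 / 2 = 1; g[1] = (h[1] - 1×1) / f[0] = (7 - 1×1) / 2 = 3. So g = [1, 3]. Forward-check [2, 1, 2] * [1, 3]: h[0] = 2×1 = 2; h[1] = 2×3 + 1×1 = 7; h[2] = 1×3 + 2×1 = 5; h[3] = 2×3 = 6 → [2, 7, 5, 6] ✓

[1, 3]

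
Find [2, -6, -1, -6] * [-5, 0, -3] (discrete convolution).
y[0] = 2×-5 = -10; y[1] = 2×0 + -6×-5 = 30; y[2] = 2×-3 + -6×0 + -1×-5 = -1; y[3] = -6×-3 + -1×0 + -6×-5 = 48; y[4] = -1×-3 + -6×0 = 3; y[5] = -6×-3 = 18

[-10, 30, -1, 48, 3, 18]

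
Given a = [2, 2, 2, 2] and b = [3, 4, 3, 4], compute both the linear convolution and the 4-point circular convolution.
Linear: y_lin[0] = 2×3 = 6; y_lin[1] = 2×4 + 2×3 = 14; y_lin[2] = 2×3 + 2×4 + 2×3 = 20; y_lin[3] = 2×4 + 2×3 + 2×4 + 2×3 = 28; y_lin[4] = 2×4 + 2×3 + 2×4 = 22; y_lin[5] = 2×4 + 2×3 = 14; y_lin[6] = 2×4 = 8 → [6, 14, 20, 28, 22, 14, 8]. Circular (length 4): y[0] = 2×3 + 2×4 + 2×3 + 2×4 = 28; y[1] = 2×4 + 2×3 + 2×4 + 2×3 = 28; y[2] = 2×3 + 2×4 + 2×3 + 2×4 = 28; y[3] = 2×4 + 2×3 + 2×4 + 2×3 = 28 → [28, 28, 28, 28]

Linear: [6, 14, 20, 28, 22, 14, 8], Circular: [28, 28, 28, 28]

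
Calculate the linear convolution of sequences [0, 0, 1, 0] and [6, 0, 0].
y[0] = 0×6 = 0; y[1] = 0×0 + 0×6 = 0; y[2] = 0×0 + 0×0 + 1×6 = 6; y[3] = 0×0 + 1×0 + 0×6 = 0; y[4] = 1×0 + 0×0 = 0; y[5] = 0×0 = 0

[0, 0, 6, 0, 0, 0]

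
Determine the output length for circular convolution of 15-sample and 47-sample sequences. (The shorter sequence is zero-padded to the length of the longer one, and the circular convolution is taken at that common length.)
Circular convolution (zero-padding the shorter input) has length max(m, n) = max(15, 47) = 47

47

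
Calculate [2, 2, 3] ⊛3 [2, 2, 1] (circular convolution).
Use y[k] = Σ_j x[j]·h[(k-j) mod 3]. y[0] = 2×2 + 2×1 + 3×2 = 12; y[1] = 2×2 + 2×2 + 3×1 = 11; y[2] = 2×1 + 2×2 + 3×2 = 12. Result: [12, 11, 12]

[12, 11, 12]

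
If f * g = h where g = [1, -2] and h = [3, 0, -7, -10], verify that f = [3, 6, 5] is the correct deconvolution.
Forward-compute [3, 6, 5] * [1, -2]: h[0] = 3×1 = 3; h[1] = 3×-2 + 6×1 = 0; h[2] = 6×-2 + 5×1 = -7; h[3] = 5×-2 = -10 → [3, 0, -7, -10]. Matches given h = [3, 0, -7, -10], so verified.

Verified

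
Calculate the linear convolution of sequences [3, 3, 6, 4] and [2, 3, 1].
y[0] = 3×2 = 6; y[1] = 3×3 + 3×2 = 15; y[2] = 3×1 + 3×3 + 6×2 = 24; y[3] = 3×1 + 6×3 + 4×2 = 29; y[4] = 6×1 + 4×3 = 18; y[5] = 4×1 = 4

[6, 15, 24, 29, 18, 4]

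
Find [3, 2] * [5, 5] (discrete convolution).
y[0] = 3×5 = 15; y[1] = 3×5 + 2×5 = 25; y[2] = 2×5 = 10

[15, 25, 10]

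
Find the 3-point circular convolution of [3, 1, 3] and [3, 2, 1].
Use y[k] = Σ_j s[j]·t[(k-j) mod 3]. y[0] = 3×3 + 1×1 + 3×2 = 16; y[1] = 3×2 + 1×3 + 3×1 = 12; y[2] = 3×1 + 1×2 + 3×3 = 14. Result: [16, 12, 14]

[16, 12, 14]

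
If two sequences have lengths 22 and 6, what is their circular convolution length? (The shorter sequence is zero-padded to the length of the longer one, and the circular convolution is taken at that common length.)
Circular convolution (zero-padding the shorter input) has length max(m, n) = max(22, 6) = 22

22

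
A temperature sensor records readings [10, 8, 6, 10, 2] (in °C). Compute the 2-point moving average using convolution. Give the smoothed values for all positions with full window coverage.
2-point moving average kernel = [1, 1]. Apply in 'valid' mode (full window coverage): avg[0] = (10 + 8) / 2 = 9.0; avg[1] = (8 + 6) / 2 = 7.0; avg[2] = (6 + 10) / 2 = 8.0; avg[3] = (10 + 2) / 2 = 6.0. Smoothed values: [9.0, 7.0, 8.0, 6.0]

[9.0, 7.0, 8.0, 6.0]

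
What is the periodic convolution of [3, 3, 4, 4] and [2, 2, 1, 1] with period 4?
Use y[k] = Σ_j x[j]·h[(k-j) mod 4]. y[0] = 3×2 + 3×1 + 4×1 + 4×2 = 21; y[1] = 3×2 + 3×2 + 4×1 + 4×1 = 20; y[2] = 3×1 + 3×2 + 4×2 + 4×1 = 21; y[3] = 3×1 + 3×1 + 4×2 + 4×2 = 22. Result: [21, 20, 21, 22]

[21, 20, 21, 22]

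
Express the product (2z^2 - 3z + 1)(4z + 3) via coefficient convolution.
Ascending coefficients: a = [1, -3, 2], b = [3, 4]. c[0] = 1×3 = 3; c[1] = 1×4 + -3×3 = -5; c[2] = -3×4 + 2×3 = -6; c[3] = 2×4 = 8. Result coefficients: [3, -5, -6, 8] → 8z^3 - 6z^2 - 5z + 3

8z^3 - 6z^2 - 5z + 3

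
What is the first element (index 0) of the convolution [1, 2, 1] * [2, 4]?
Use y[k] = Σ_i a[i]·b[k-i] at k=0. y[0] = 1×2 = 2

2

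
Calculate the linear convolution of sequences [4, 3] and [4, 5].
y[0] = 4×4 = 16; y[1] = 4×5 + 3×4 = 32; y[2] = 3×5 = 15

[16, 32, 15]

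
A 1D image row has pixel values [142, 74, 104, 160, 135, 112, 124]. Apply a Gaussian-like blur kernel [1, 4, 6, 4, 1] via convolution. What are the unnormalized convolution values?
Convolve image row [142, 74, 104, 160, 135, 112, 124] with kernel [1, 4, 6, 4, 1]: y[0] = 142×1 = 142; y[1] = 142×4 + 74×1 = 642; y[2] = 142×6 + 74×4 + 104×1 = 1252; y[3] = 142×4 + 74×6 + 104×4 + 160×1 = 1588; y[4] = 142×1 + 74×4 + 104×6 + 160×4 + 135×1 = 1837; y[5] = 74×1 + 104×4 + 160×6 + 135×4 + 112×1 = 2102; y[6] = 104×1 + 160×4 + 135×6 + 112×4 + 124×1 = 2126; y[7] = 160×1 + 135×4 + 112×6 + 124×4 = 1868; y[8] = 135×1 + 112×4 + 124×6 = 1327; y[9] = 112×1 + 124×4 = 608; y[10] = 124×1 = 124 → [142, 642, 1252, 1588, 1837, 2102, 2126, 1868, 1327, 608, 124]. Normalization factor = sum(kernel) = 16.

[142, 642, 1252, 1588, 1837, 2102, 2126, 1868, 1327, 608, 124]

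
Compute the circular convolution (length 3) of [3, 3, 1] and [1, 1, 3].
Use y[k] = Σ_j s[j]·t[(k-j) mod 3]. y[0] = 3×1 + 3×3 + 1×1 = 13; y[1] = 3×1 + 3×1 + 1×3 = 9; y[2] = 3×3 + 3×1 + 1×1 = 13. Result: [13, 9, 13]

[13, 9, 13]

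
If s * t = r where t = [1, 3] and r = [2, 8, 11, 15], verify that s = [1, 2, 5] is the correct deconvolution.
Forward-compute [1, 2, 5] * [1, 3]: r[0] = 1×1 = 1; r[1] = 1×3 + 2×1 = 5; r[2] = 2×3 + 5×1 = 11; r[3] = 5×3 = 15 → [1, 5, 11, 15]. Does not match given r = [2, 8, 11, 15].

Not verified. [1, 2, 5] * [1, 3] = [1, 5, 11, 15], which differs from [2, 8, 11, 15] at index 0.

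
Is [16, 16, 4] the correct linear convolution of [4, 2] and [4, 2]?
Recompute linear convolution of [4, 2] and [4, 2]: y[0] = 4×4 = 16; y[1] = 4×2 + 2×4 = 16; y[2] = 2×2 = 4 → [16, 16, 4]. Given [16, 16, 4] matches, so answer: Yes

Yes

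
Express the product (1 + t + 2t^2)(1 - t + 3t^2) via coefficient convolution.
Ascending coefficients: a = [1, 1, 2], b = [1, -1, 3]. c[0] = 1×1 = 1; c[1] = 1×-1 + 1×1 = 0; c[2] = 1×3 + 1×-1 + 2×1 = 4; c[3] = 1×3 + 2×-1 = 1; c[4] = 2×3 = 6. Result coefficients: [1, 0, 4, 1, 6] → 1 + 4t^2 + t^3 + 6t^4

1 + 4t^2 + t^3 + 6t^4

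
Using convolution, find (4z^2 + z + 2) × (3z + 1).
Ascending coefficients: a = [2, 1, 4], b = [1, 3]. c[0] = 2×1 = 2; c[1] = 2×3 + 1×1 = 7; c[2] = 1×3 + 4×1 = 7; c[3] = 4×3 = 12. Result coefficients: [2, 7, 7, 12] → 12z^3 + 7z^2 + 7z + 2

12z^3 + 7z^2 + 7z + 2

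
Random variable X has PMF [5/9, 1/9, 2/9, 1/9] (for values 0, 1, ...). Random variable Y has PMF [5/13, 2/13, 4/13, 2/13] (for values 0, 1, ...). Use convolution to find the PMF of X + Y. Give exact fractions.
P(X+Y=k) = Σ_i P(X=i)·P(Y=k-i) — a convolution of [5/9, 1/9, 2/9, 1/9] and [5/13, 2/13, 4/13, 2/13]. P(X+Y=0) = (5/9)×(5/13) = 25/117; P(X+Y=1) = (5/9)×(2/13) + (1/9)×(5/13) = 10/117 + 5/117 = 5/39; P(X+Y=2) = (5/9)×(4/13) + (1/9)×(2/13) + (2/9)×(5/13) = 20/117 + 2/117 + 10/117 = 32/117; P(X+Y=3) = (5/9)×(2/13) + (1/9)×(4/13) + (2/9)×(2/13) + (1/9)×(5/13) = 10/117 + 4/117 + 4/117 + 5/117 = 23/117; P(X+Y=4) = (1/9)×(2/13) + (2/9)×(4/13) + (1/9)×(2/13) = 2/117 + 8/117 + 2/117 = 4/39; P(X+Y=5) = (2/9)×(2/13) + (1/9)×(4/13) = 4/117 + 4/117 = 8/117; P(X+Y=6) = (1/9)×(2/13) = 2/117. PMF: [25/117, 5/39, 32/117, 23/117, 4/39, 8/117, 2/117] (sums to 1 ✓)

[25/117, 5/39, 32/117, 23/117, 4/39, 8/117, 2/117]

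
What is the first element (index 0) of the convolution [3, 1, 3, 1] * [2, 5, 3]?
Use y[k] = Σ_i a[i]·b[k-i] at k=0. y[0] = 3×2 = 6

6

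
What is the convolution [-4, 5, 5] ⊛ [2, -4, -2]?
y[0] = -4×2 = -8; y[1] = -4×-4 + 5×2 = 26; y[2] = -4×-2 + 5×-4 + 5×2 = -2; y[3] = 5×-2 + 5×-4 = -30; y[4] = 5×-2 = -10

[-8, 26, -2, -30, -10]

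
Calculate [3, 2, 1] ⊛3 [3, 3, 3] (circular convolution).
Use y[k] = Σ_j s[j]·t[(k-j) mod 3]. y[0] = 3×3 + 2×3 + 1×3 = 18; y[1] = 3×3 + 2×3 + 1×3 = 18; y[2] = 3×3 + 2×3 + 1×3 = 18. Result: [18, 18, 18]

[18, 18, 18]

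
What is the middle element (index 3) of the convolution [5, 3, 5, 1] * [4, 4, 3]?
Use y[k] = Σ_i a[i]·b[k-i] at k=3. y[3] = 3×3 + 5×4 + 1×4 = 33

33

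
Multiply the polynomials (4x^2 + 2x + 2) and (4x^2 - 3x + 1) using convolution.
Ascending coefficients: a = [2, 2, 4], b = [1, -3, 4]. c[0] = 2×1 = 2; c[1] = 2×-3 + 2×1 = -4; c[2] = 2×4 + 2×-3 + 4×1 = 6; c[3] = 2×4 + 4×-3 = -4; c[4] = 4×4 = 16. Result coefficients: [2, -4, 6, -4, 16] → 16x^4 - 4x^3 + 6x^2 - 4x + 2

16x^4 - 4x^3 + 6x^2 - 4x + 2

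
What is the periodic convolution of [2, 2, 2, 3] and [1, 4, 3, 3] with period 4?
Use y[k] = Σ_j a[j]·b[(k-j) mod 4]. y[0] = 2×1 + 2×3 + 2×3 + 3×4 = 26; y[1] = 2×4 + 2×1 + 2×3 + 3×3 = 25; y[2] = 2×3 + 2×4 + 2×1 + 3×3 = 25; y[3] = 2×3 + 2×3 + 2×4 + 3×1 = 23. Result: [26, 25, 25, 23]

[26, 25, 25, 23]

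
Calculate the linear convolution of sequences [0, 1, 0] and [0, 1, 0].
y[0] = 0×0 = 0; y[1] = 0×1 + 1×0 = 0; y[2] = 0×0 + 1×1 + 0×0 = 1; y[3] = 1×0 + 0×1 = 0; y[4] = 0×0 = 0

[0, 0, 1, 0, 0]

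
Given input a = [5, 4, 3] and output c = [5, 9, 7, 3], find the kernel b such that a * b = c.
Output length 4 = len(a) + len(b) - 1 ⇒ len(b) = 2. Solve b forward using b[k] = (c[k] - Σ_{i≥1} a[i]·b[k-i]) / a[0]: b[0] = c[0] / a[0] = 5 / 5 = 1; b[1] = (c[1] - 4×1) / a[0] = (9 - 4×1) / 5 = 1. So b = [1, 1]. Forward-check [5, 4, 3] * [1, 1]: c[0] = 5×1 = 5; c[1] = 5×1 + 4×1 = 9; c[2] = 4×1 + 3×1 = 7; c[3] = 3×1 = 3 → [5, 9, 7, 3] ✓

[1, 1]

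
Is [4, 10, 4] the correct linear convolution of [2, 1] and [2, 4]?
Recompute linear convolution of [2, 1] and [2, 4]: y[0] = 2×2 = 4; y[1] = 2×4 + 1×2 = 10; y[2] = 1×4 = 4 → [4, 10, 4]. Given [4, 10, 4] matches, so answer: Yes

Yes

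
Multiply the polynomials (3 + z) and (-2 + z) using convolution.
Ascending coefficients: a = [3, 1], b = [-2, 1]. c[0] = 3×-2 = -6; c[1] = 3×1 + 1×-2 = 1; c[2] = 1×1 = 1. Result coefficients: [-6, 1, 1] → -6 + z + z^2

-6 + z + z^2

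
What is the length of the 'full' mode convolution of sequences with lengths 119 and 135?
Linear/full convolution length: m + n - 1 = 119 + 135 - 1 = 253

253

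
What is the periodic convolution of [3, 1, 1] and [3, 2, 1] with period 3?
Use y[k] = Σ_j a[j]·b[(k-j) mod 3]. y[0] = 3×3 + 1×1 + 1×2 = 12; y[1] = 3×2 + 1×3 + 1×1 = 10; y[2] = 3×1 + 1×2 + 1×3 = 8. Result: [12, 10, 8]

[12, 10, 8]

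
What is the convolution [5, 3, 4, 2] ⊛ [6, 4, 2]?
y[0] = 5×6 = 30; y[1] = 5×4 + 3×6 = 38; y[2] = 5×2 + 3×4 + 4×6 = 46; y[3] = 3×2 + 4×4 + 2×6 = 34; y[4] = 4×2 + 2×4 = 16; y[5] = 2×2 = 4

[30, 38, 46, 34, 16, 4]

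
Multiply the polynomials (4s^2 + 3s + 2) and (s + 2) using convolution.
Ascending coefficients: a = [2, 3, 4], b = [2, 1]. c[0] = 2×2 = 4; c[1] = 2×1 + 3×2 = 8; c[2] = 3×1 + 4×2 = 11; c[3] = 4×1 = 4. Result coefficients: [4, 8, 11, 4] → 4s^3 + 11s^2 + 8s + 4

4s^3 + 11s^2 + 8s + 4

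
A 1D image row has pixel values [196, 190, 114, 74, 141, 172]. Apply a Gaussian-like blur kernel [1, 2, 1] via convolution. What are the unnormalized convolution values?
Convolve image row [196, 190, 114, 74, 141, 172] with kernel [1, 2, 1]: y[0] = 196×1 = 196; y[1] = 196×2 + 190×1 = 582; y[2] = 196×1 + 190×2 + 114×1 = 690; y[3] = 190×1 + 114×2 + 74×1 = 492; y[4] = 114×1 + 74×2 + 141×1 = 403; y[5] = 74×1 + 141×2 + 172×1 = 528; y[6] = 141×1 + 172×2 = 485; y[7] = 172×1 = 172 → [196, 582, 690, 492, 403, 528, 485, 172]. Normalization factor = sum(kernel) = 4.

[196, 582, 690, 492, 403, 528, 485, 172]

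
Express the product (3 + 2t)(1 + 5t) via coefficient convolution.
Ascending coefficients: a = [3, 2], b = [1, 5]. c[0] = 3×1 = 3; c[1] = 3×5 + 2×1 = 17; c[2] = 2×5 = 10. Result coefficients: [3, 17, 10] → 3 + 17t + 10t^2

3 + 17t + 10t^2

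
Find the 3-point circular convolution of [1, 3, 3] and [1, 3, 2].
Use y[k] = Σ_j u[j]·v[(k-j) mod 3]. y[0] = 1×1 + 3×2 + 3×3 = 16; y[1] = 1×3 + 3×1 + 3×2 = 12; y[2] = 1×2 + 3×3 + 3×1 = 14. Result: [16, 12, 14]

[16, 12, 14]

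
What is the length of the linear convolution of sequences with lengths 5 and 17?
Linear/full convolution length: m + n - 1 = 5 + 17 - 1 = 21

21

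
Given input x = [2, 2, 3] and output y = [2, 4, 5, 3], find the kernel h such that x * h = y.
Output length 4 = len(x) + len(h) - 1 ⇒ len(h) = 2. Solve h forward using h[k] = (y[k] - Σ_{i≥1} x[i]·h[k-i]) / x[0]: h[0] = y[0] / x[0] = 2 / 2 = 1; h[1] = (y[1] - 2×1) / x[0] = (4 - 2×1) / 2 = 1. So h = [1, 1]. Forward-check [2, 2, 3] * [1, 1]: y[0] = 2×1 = 2; y[1] = 2×1 + 2×1 = 4; y[2] = 2×1 + 3×1 = 5; y[3] = 3×1 = 3 → [2, 4, 5, 3] ✓

[1, 1]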